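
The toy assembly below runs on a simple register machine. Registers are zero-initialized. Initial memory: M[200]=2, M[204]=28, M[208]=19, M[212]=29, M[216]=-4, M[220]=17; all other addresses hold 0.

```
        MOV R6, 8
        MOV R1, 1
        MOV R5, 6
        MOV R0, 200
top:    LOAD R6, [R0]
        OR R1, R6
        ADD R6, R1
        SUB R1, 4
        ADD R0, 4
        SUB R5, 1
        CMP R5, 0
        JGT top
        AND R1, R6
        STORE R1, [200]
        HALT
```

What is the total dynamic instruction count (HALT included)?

R6=8
R1=1
R5=6
R0=200
R6=M[200]=2
R1=1|2=3
R6=2+3=5
R1=3-4=-1
R0=200+4=204
R5=6-1=5
CMP R5, 0  (cmp 5,0)
JGT top: taken
R6=M[204]=28
R1=(-1)|28=-1
R6=28+(-1)=27
R1=(-1)-4=-5
R0=204+4=208
R5=5-1=4
CMP R5, 0  (cmp 4,0)
JGT top: taken
R6=M[208]=19
R1=(-5)|19=-5
R6=19+(-5)=14
R1=(-5)-4=-9
R0=208+4=212
R5=4-1=3
CMP R5, 0  (cmp 3,0)
JGT top: taken
R6=M[212]=29
R1=(-9)|29=-1
R6=29+(-1)=28
R1=(-1)-4=-5
R0=212+4=216
R5=3-1=2
CMP R5, 0  (cmp 2,0)
JGT top: taken
R6=M[216]=-4
R1=(-5)|(-4)=-1
R6=(-4)+(-1)=-5
R1=(-1)-4=-5
R0=216+4=220
R5=2-1=1
CMP R5, 0  (cmp 1,0)
JGT top: taken
R6=M[220]=17
R1=(-5)|17=-5
R6=17+(-5)=12
R1=(-5)-4=-9
R0=220+4=224
R5=1-1=0
CMP R5, 0  (cmp 0,0)
JGT top: not taken
R1=(-9)&12=4
STORE R1, [200] → M[200]=4
halt.
Total executed instructions: 55.

55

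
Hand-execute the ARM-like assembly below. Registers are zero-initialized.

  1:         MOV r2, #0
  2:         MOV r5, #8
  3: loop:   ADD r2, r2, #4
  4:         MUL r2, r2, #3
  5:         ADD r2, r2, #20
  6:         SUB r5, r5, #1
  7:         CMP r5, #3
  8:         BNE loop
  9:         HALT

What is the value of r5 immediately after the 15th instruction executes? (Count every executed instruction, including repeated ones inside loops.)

after MOV r2, #0: r2=0
after MOV r5, #8: r5=8
after ADD r2, r2, #4: r2=0+4=4
after MUL r2, r2, #3: r2=4*3=12
after ADD r2, r2, #20: r2=12+20=32
after SUB r5, r5, #1: r5=8-1=7
CMP r5, #3  (cmp 7,3)
BNE loop: taken
after ADD r2, r2, #4: r2=32+4=36
after MUL r2, r2, #3: r2=36*3=108
after ADD r2, r2, #20: r2=108+20=128
after SUB r5, r5, #1: r5=7-1=6
CMP r5, #3  (cmp 6,3)
BNE loop: taken
after ADD r2, r2, #4: r2=128+4=132
After step 15: r5 = 6.

6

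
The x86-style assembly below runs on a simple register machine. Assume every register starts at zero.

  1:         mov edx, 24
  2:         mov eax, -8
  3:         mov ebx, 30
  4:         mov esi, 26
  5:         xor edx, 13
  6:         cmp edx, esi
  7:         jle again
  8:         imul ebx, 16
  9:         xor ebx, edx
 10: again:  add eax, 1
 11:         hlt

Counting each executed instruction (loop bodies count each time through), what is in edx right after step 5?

21

mov edx, 24 → edx=24
mov eax, -8 → eax=-8
mov ebx, 30 → ebx=30
mov esi, 26 → esi=26
xor edx, 13 → edx=24^13=21
After step 5: edx = 21.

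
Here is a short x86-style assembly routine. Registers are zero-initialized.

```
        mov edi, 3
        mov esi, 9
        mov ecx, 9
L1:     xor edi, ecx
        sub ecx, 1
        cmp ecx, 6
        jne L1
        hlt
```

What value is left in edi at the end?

mov edi, 3 → edi=3
mov esi, 9 → esi=9
mov ecx, 9 → ecx=9
xor edi, ecx → edi=3^9=10
sub ecx, 1 → ecx=9-1=8
cmp ecx, 6  (cmp 8,6)
jne L1: taken
xor edi, ecx → edi=10^8=2
sub ecx, 1 → ecx=8-1=7
cmp ecx, 6  (cmp 7,6)
jne L1: taken
xor edi, ecx → edi=2^7=5
sub ecx, 1 → ecx=7-1=6
cmp ecx, 6  (cmp 6,6)
jne L1: not taken
halt.

5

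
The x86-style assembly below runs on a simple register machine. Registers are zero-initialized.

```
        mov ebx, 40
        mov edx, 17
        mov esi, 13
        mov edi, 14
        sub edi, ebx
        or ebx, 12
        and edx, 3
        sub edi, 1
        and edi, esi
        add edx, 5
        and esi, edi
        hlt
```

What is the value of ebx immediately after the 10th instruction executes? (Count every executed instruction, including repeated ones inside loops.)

44

mov ebx, 40 → ebx=40
mov edx, 17 → edx=17
mov esi, 13 → esi=13
mov edi, 14 → edi=14
sub edi, ebx → edi=14-40=-26
or ebx, 12 → ebx=40|12=44
and edx, 3 → edx=17&3=1
sub edi, 1 → edi=(-26)-1=-27
and edi, esi → edi=(-27)&13=5
add edx, 5 → edx=1+5=6
After step 10: ebx = 44.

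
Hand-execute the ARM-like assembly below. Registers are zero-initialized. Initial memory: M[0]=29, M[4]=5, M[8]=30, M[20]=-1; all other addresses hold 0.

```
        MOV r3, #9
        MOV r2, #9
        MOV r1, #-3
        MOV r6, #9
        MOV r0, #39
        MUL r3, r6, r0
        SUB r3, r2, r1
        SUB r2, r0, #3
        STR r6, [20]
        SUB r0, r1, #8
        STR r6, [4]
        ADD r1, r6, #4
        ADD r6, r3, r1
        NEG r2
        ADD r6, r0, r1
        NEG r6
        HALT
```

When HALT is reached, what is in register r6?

after MOV r3, #9: r3=9
after MOV r2, #9: r2=9
after MOV r1, #-3: r1=-3
after MOV r6, #9: r6=9
after MOV r0, #39: r0=39
after MUL r3, r6, r0: r3=9*39=351
after SUB r3, r2, r1: r3=9-(-3)=12
after SUB r2, r0, #3: r2=39-3=36
STR r6, [20] → M[20]=9
after SUB r0, r1, #8: r0=(-3)-8=-11
STR r6, [4] → M[4]=9
after ADD r1, r6, #4: r1=9+4=13
after ADD r6, r3, r1: r6=12+13=25
after NEG r2: r2=-(36)=-36
after ADD r6, r0, r1: r6=(-11)+13=2
after NEG r6: r6=-(2)=-2
halt.

-2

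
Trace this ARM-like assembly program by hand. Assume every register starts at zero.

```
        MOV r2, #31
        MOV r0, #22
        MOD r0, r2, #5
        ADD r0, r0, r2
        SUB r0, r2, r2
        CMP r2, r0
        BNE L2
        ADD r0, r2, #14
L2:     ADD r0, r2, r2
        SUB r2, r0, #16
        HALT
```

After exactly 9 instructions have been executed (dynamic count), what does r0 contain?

MOV r2, #31 → r2=31
MOV r0, #22 → r0=22
MOD r0, r2, #5 → r0=31%5=1
ADD r0, r0, r2 → r0=1+31=32
SUB r0, r2, r2 → r0=31-31=0
CMP r2, r0  (cmp 31,0)
BNE L2: taken
ADD r0, r2, r2 → r0=31+31=62
SUB r2, r0, #16 → r2=62-16=46
After step 9: r0 = 62.

62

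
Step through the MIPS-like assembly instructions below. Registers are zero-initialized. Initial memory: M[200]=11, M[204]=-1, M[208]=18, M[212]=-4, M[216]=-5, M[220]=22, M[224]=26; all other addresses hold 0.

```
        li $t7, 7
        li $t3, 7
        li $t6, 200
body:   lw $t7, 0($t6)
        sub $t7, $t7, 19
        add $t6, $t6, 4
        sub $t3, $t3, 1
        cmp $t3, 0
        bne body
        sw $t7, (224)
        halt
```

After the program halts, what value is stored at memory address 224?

7

$t7=7
$t3=7
$t6=200
$t7=M[200]=11
$t7=11-19=-8
$t6=200+4=204
$t3=7-1=6
cmp $t3, 0  (cmp 6,0)
bne body: taken
$t7=M[204]=-1
$t7=(-1)-19=-20
$t6=204+4=208
$t3=6-1=5
cmp $t3, 0  (cmp 5,0)
bne body: taken
$t7=M[208]=18
$t7=18-19=-1
$t6=208+4=212
$t3=5-1=4
cmp $t3, 0  (cmp 4,0)
bne body: taken
$t7=M[212]=-4
$t7=(-4)-19=-23
$t6=212+4=216
$t3=4-1=3
cmp $t3, 0  (cmp 3,0)
bne body: taken
$t7=M[216]=-5
$t7=(-5)-19=-24
$t6=216+4=220
$t3=3-1=2
cmp $t3, 0  (cmp 2,0)
bne body: taken
$t7=M[220]=22
$t7=22-19=3
$t6=220+4=224
$t3=2-1=1
cmp $t3, 0  (cmp 1,0)
bne body: taken
$t7=M[224]=26
$t7=26-19=7
$t6=224+4=228
$t3=1-1=0
cmp $t3, 0  (cmp 0,0)
bne body: not taken
sw $t7, (224) → M[224]=7
halt.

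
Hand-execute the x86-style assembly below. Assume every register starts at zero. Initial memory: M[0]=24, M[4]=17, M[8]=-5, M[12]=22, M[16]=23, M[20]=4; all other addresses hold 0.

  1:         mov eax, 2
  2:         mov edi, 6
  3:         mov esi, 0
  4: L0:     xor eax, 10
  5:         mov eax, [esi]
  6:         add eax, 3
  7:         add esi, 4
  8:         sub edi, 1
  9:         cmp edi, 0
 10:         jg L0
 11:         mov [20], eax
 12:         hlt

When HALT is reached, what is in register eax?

7

mov eax, 2 → eax=2
mov edi, 6 → edi=6
mov esi, 0 → esi=0
xor eax, 10 → eax=2^10=8
mov eax, [esi] → eax=M[0]=24
add eax, 3 → eax=24+3=27
add esi, 4 → esi=0+4=4
sub edi, 1 → edi=6-1=5
cmp edi, 0  (cmp 5,0)
jg L0: taken
xor eax, 10 → eax=27^10=17
mov eax, [esi] → eax=M[4]=17
add eax, 3 → eax=17+3=20
add esi, 4 → esi=4+4=8
sub edi, 1 → edi=5-1=4
cmp edi, 0  (cmp 4,0)
jg L0: taken
xor eax, 10 → eax=20^10=30
mov eax, [esi] → eax=M[8]=-5
add eax, 3 → eax=(-5)+3=-2
add esi, 4 → esi=8+4=12
sub edi, 1 → edi=4-1=3
cmp edi, 0  (cmp 3,0)
jg L0: taken
xor eax, 10 → eax=(-2)^10=-12
mov eax, [esi] → eax=M[12]=22
add eax, 3 → eax=22+3=25
add esi, 4 → esi=12+4=16
sub edi, 1 → edi=3-1=2
cmp edi, 0  (cmp 2,0)
jg L0: taken
xor eax, 10 → eax=25^10=19
mov eax, [esi] → eax=M[16]=23
add eax, 3 → eax=23+3=26
add esi, 4 → esi=16+4=20
sub edi, 1 → edi=2-1=1
cmp edi, 0  (cmp 1,0)
jg L0: taken
xor eax, 10 → eax=26^10=16
mov eax, [esi] → eax=M[20]=4
add eax, 3 → eax=4+3=7
add esi, 4 → esi=20+4=24
sub edi, 1 → edi=1-1=0
cmp edi, 0  (cmp 0,0)
jg L0: not taken
mov [20], eax → M[20]=7
halt.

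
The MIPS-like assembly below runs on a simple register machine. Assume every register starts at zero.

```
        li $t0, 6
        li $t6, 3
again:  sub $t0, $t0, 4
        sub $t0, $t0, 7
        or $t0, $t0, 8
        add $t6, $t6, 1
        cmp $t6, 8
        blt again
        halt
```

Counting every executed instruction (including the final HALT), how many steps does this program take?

after li $t0, 6: $t0=6
after li $t6, 3: $t6=3
after sub $t0, $t0, 4: $t0=6-4=2
after sub $t0, $t0, 7: $t0=2-7=-5
after or $t0, $t0, 8: $t0=(-5)|8=-5
after add $t6, $t6, 1: $t6=3+1=4
cmp $t6, 8  (cmp 4,8)
blt again: taken
after sub $t0, $t0, 4: $t0=(-5)-4=-9
after sub $t0, $t0, 7: $t0=(-9)-7=-16
after or $t0, $t0, 8: $t0=(-16)|8=-8
after add $t6, $t6, 1: $t6=4+1=5
cmp $t6, 8  (cmp 5,8)
blt again: taken
after sub $t0, $t0, 4: $t0=(-8)-4=-12
after sub $t0, $t0, 7: $t0=(-12)-7=-19
after or $t0, $t0, 8: $t0=(-19)|8=-19
after add $t6, $t6, 1: $t6=5+1=6
cmp $t6, 8  (cmp 6,8)
blt again: taken
after sub $t0, $t0, 4: $t0=(-19)-4=-23
after sub $t0, $t0, 7: $t0=(-23)-7=-30
after or $t0, $t0, 8: $t0=(-30)|8=-22
after add $t6, $t6, 1: $t6=6+1=7
cmp $t6, 8  (cmp 7,8)
blt again: taken
after sub $t0, $t0, 4: $t0=(-22)-4=-26
after sub $t0, $t0, 7: $t0=(-26)-7=-33
after or $t0, $t0, 8: $t0=(-33)|8=-33
after add $t6, $t6, 1: $t6=7+1=8
cmp $t6, 8  (cmp 8,8)
blt again: not taken
halt.
Total executed instructions: 33.

33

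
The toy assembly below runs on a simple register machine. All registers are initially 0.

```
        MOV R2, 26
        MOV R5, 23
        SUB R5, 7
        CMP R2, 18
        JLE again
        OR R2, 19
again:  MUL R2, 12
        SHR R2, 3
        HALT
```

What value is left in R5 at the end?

16

MOV R2, 26 → R2=26
MOV R5, 23 → R5=23
SUB R5, 7 → R5=23-7=16
CMP R2, 18  (cmp 26,18)
JLE again: not taken
OR R2, 19 → R2=26|19=27
MUL R2, 12 → R2=27*12=324
SHR R2, 3 → R2=324>>3=40
halt.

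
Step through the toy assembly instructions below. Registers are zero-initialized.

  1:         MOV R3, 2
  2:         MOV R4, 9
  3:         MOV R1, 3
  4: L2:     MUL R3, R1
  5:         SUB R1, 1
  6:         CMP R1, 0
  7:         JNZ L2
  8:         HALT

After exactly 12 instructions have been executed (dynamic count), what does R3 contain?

R3=2
R4=9
R1=3
R3=2*3=6
R1=3-1=2
CMP R1, 0  (cmp 2,0)
JNZ L2: taken
R3=6*2=12
R1=2-1=1
CMP R1, 0  (cmp 1,0)
JNZ L2: taken
R3=12*1=12
After step 12: R3 = 12.

12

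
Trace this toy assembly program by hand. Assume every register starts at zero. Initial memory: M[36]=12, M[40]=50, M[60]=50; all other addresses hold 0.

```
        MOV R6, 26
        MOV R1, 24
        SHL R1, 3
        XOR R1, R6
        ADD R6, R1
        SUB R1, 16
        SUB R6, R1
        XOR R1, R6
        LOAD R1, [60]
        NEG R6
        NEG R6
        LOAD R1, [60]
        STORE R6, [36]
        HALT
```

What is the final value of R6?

42

after MOV R6, 26: R6=26
after MOV R1, 24: R1=24
after SHL R1, 3: R1=24<<3=192
after XOR R1, R6: R1=192^26=218
after ADD R6, R1: R6=26+218=244
after SUB R1, 16: R1=218-16=202
after SUB R6, R1: R6=244-202=42
after XOR R1, R6: R1=202^42=224
after LOAD R1, [60]: R1=M[60]=50
after NEG R6: R6=-(42)=-42
after NEG R6: R6=-(-42)=42
after LOAD R1, [60]: R1=M[60]=50
STORE R6, [36] → M[36]=42
halt.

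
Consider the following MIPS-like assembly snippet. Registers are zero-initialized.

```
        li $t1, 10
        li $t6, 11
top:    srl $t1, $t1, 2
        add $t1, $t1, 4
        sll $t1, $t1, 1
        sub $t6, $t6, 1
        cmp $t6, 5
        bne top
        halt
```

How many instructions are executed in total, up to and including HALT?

after li $t1, 10: $t1=10
after li $t6, 11: $t6=11
after srl $t1, $t1, 2: $t1=10>>2=2
after add $t1, $t1, 4: $t1=2+4=6
after sll $t1, $t1, 1: $t1=6<<1=12
after sub $t6, $t6, 1: $t6=11-1=10
cmp $t6, 5  (cmp 10,5)
bne top: taken
after srl $t1, $t1, 2: $t1=12>>2=3
after add $t1, $t1, 4: $t1=3+4=7
after sll $t1, $t1, 1: $t1=7<<1=14
after sub $t6, $t6, 1: $t6=10-1=9
cmp $t6, 5  (cmp 9,5)
bne top: taken
after srl $t1, $t1, 2: $t1=14>>2=3
after add $t1, $t1, 4: $t1=3+4=7
after sll $t1, $t1, 1: $t1=7<<1=14
after sub $t6, $t6, 1: $t6=9-1=8
cmp $t6, 5  (cmp 8,5)
bne top: taken
after srl $t1, $t1, 2: $t1=14>>2=3
after add $t1, $t1, 4: $t1=3+4=7
after sll $t1, $t1, 1: $t1=7<<1=14
after sub $t6, $t6, 1: $t6=8-1=7
cmp $t6, 5  (cmp 7,5)
bne top: taken
after srl $t1, $t1, 2: $t1=14>>2=3
after add $t1, $t1, 4: $t1=3+4=7
after sll $t1, $t1, 1: $t1=7<<1=14
after sub $t6, $t6, 1: $t6=7-1=6
cmp $t6, 5  (cmp 6,5)
bne top: taken
after srl $t1, $t1, 2: $t1=14>>2=3
after add $t1, $t1, 4: $t1=3+4=7
after sll $t1, $t1, 1: $t1=7<<1=14
after sub $t6, $t6, 1: $t6=6-1=5
cmp $t6, 5  (cmp 5,5)
bne top: not taken
halt.
Total executed instructions: 39.

39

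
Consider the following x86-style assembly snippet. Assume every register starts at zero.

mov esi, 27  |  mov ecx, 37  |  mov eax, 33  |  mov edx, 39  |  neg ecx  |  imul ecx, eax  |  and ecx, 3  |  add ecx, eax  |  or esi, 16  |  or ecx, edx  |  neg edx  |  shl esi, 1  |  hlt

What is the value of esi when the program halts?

54

esi=27
ecx=37
eax=33
edx=39
ecx=-(37)=-37
ecx=(-37)*33=-1221
ecx=(-1221)&3=3
ecx=3+33=36
esi=27|16=27
ecx=36|39=39
edx=-(39)=-39
esi=27<<1=54
halt.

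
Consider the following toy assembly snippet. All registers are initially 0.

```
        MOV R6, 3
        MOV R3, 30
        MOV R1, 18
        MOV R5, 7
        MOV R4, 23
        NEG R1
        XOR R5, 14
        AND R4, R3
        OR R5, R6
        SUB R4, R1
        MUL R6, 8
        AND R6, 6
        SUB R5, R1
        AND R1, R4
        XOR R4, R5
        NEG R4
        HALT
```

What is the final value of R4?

-53

MOV R6, 3 → R6=3
MOV R3, 30 → R3=30
MOV R1, 18 → R1=18
MOV R5, 7 → R5=7
MOV R4, 23 → R4=23
NEG R1 → R1=-(18)=-18
XOR R5, 14 → R5=7^14=9
AND R4, R3 → R4=23&30=22
OR R5, R6 → R5=9|3=11
SUB R4, R1 → R4=22-(-18)=40
MUL R6, 8 → R6=3*8=24
AND R6, 6 → R6=24&6=0
SUB R5, R1 → R5=11-(-18)=29
AND R1, R4 → R1=(-18)&40=40
XOR R4, R5 → R4=40^29=53
NEG R4 → R4=-(53)=-53
halt.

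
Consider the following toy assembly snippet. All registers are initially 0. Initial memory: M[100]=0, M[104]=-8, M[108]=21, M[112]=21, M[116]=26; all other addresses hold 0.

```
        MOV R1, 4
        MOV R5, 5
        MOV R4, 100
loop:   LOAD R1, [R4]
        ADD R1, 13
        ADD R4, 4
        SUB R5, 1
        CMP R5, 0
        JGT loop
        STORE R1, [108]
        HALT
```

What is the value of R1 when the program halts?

MOV R1, 4 → R1=4
MOV R5, 5 → R5=5
MOV R4, 100 → R4=100
LOAD R1, [R4] → R1=M[100]=0
ADD R1, 13 → R1=0+13=13
ADD R4, 4 → R4=100+4=104
SUB R5, 1 → R5=5-1=4
CMP R5, 0  (cmp 4,0)
JGT loop: taken
LOAD R1, [R4] → R1=M[104]=-8
ADD R1, 13 → R1=(-8)+13=5
ADD R4, 4 → R4=104+4=108
SUB R5, 1 → R5=4-1=3
CMP R5, 0  (cmp 3,0)
JGT loop: taken
LOAD R1, [R4] → R1=M[108]=21
ADD R1, 13 → R1=21+13=34
ADD R4, 4 → R4=108+4=112
SUB R5, 1 → R5=3-1=2
CMP R5, 0  (cmp 2,0)
JGT loop: taken
LOAD R1, [R4] → R1=M[112]=21
ADD R1, 13 → R1=21+13=34
ADD R4, 4 → R4=112+4=116
SUB R5, 1 → R5=2-1=1
CMP R5, 0  (cmp 1,0)
JGT loop: taken
LOAD R1, [R4] → R1=M[116]=26
ADD R1, 13 → R1=26+13=39
ADD R4, 4 → R4=116+4=120
SUB R5, 1 → R5=1-1=0
CMP R5, 0  (cmp 0,0)
JGT loop: not taken
STORE R1, [108] → M[108]=39
halt.

39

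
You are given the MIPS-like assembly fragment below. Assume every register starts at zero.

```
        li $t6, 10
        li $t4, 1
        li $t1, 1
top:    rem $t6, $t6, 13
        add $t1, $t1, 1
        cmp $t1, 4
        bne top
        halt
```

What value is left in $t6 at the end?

10

li $t6, 10 → $t6=10
li $t4, 1 → $t4=1
li $t1, 1 → $t1=1
rem $t6, $t6, 13 → $t6=10%13=10
add $t1, $t1, 1 → $t1=1+1=2
cmp $t1, 4  (cmp 2,4)
bne top: taken
rem $t6, $t6, 13 → $t6=10%13=10
add $t1, $t1, 1 → $t1=2+1=3
cmp $t1, 4  (cmp 3,4)
bne top: taken
rem $t6, $t6, 13 → $t6=10%13=10
add $t1, $t1, 1 → $t1=3+1=4
cmp $t1, 4  (cmp 4,4)
bne top: not taken
halt.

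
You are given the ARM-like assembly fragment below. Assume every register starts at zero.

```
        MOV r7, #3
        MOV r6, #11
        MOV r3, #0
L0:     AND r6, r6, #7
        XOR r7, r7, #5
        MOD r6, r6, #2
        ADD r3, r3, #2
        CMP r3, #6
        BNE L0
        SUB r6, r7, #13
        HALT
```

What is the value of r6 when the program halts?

after MOV r7, #3: r7=3
after MOV r6, #11: r6=11
after MOV r3, #0: r3=0
after AND r6, r6, #7: r6=11&7=3
after XOR r7, r7, #5: r7=3^5=6
after MOD r6, r6, #2: r6=3%2=1
after ADD r3, r3, #2: r3=0+2=2
CMP r3, #6  (cmp 2,6)
BNE L0: taken
after AND r6, r6, #7: r6=1&7=1
after XOR r7, r7, #5: r7=6^5=3
after MOD r6, r6, #2: r6=1%2=1
after ADD r3, r3, #2: r3=2+2=4
CMP r3, #6  (cmp 4,6)
BNE L0: taken
after AND r6, r6, #7: r6=1&7=1
after XOR r7, r7, #5: r7=3^5=6
after MOD r6, r6, #2: r6=1%2=1
after ADD r3, r3, #2: r3=4+2=6
CMP r3, #6  (cmp 6,6)
BNE L0: not taken
after SUB r6, r7, #13: r6=6-13=-7
halt.

-7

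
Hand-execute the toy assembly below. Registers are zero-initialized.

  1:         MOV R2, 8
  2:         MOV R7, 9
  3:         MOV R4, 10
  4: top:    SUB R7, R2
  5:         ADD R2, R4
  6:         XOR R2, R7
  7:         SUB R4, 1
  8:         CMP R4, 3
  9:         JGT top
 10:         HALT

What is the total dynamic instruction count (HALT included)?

46

R2=8
R7=9
R4=10
R7=9-8=1
R2=8+10=18
R2=18^1=19
R4=10-1=9
CMP R4, 3  (cmp 9,3)
JGT top: taken
R7=1-19=-18
R2=19+9=28
R2=28^(-18)=-14
R4=9-1=8
CMP R4, 3  (cmp 8,3)
JGT top: taken
R7=(-18)-(-14)=-4
R2=(-14)+8=-6
R2=(-6)^(-4)=6
R4=8-1=7
CMP R4, 3  (cmp 7,3)
JGT top: taken
R7=(-4)-6=-10
R2=6+7=13
R2=13^(-10)=-5
R4=7-1=6
CMP R4, 3  (cmp 6,3)
JGT top: taken
R7=(-10)-(-5)=-5
R2=(-5)+6=1
R2=1^(-5)=-6
R4=6-1=5
CMP R4, 3  (cmp 5,3)
JGT top: taken
R7=(-5)-(-6)=1
R2=(-6)+5=-1
R2=(-1)^1=-2
R4=5-1=4
CMP R4, 3  (cmp 4,3)
JGT top: taken
R7=1-(-2)=3
R2=(-2)+4=2
R2=2^3=1
R4=4-1=3
CMP R4, 3  (cmp 3,3)
JGT top: not taken
halt.
Total executed instructions: 46.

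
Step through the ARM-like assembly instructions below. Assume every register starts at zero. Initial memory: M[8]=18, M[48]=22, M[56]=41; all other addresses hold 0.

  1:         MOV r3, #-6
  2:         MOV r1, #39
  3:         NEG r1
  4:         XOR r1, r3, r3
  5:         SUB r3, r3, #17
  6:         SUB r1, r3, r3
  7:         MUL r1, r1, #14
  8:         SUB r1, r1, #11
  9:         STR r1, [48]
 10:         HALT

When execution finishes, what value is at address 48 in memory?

after MOV r3, #-6: r3=-6
after MOV r1, #39: r1=39
after NEG r1: r1=-(39)=-39
after XOR r1, r3, r3: r1=(-6)^(-6)=0
after SUB r3, r3, #17: r3=(-6)-17=-23
after SUB r1, r3, r3: r1=(-23)-(-23)=0
after MUL r1, r1, #14: r1=0*14=0
after SUB r1, r1, #11: r1=0-11=-11
STR r1, [48] → M[48]=-11
halt.

-11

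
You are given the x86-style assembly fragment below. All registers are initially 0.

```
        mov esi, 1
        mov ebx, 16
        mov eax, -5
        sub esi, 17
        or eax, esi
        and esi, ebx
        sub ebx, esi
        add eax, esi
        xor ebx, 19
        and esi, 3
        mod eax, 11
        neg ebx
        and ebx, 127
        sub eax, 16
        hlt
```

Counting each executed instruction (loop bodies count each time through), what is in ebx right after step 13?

109

esi=1
ebx=16
eax=-5
esi=1-17=-16
eax=(-5)|(-16)=-5
esi=(-16)&16=16
ebx=16-16=0
eax=(-5)+16=11
ebx=0^19=19
esi=16&3=0
eax=11%11=0
ebx=-(19)=-19
ebx=(-19)&127=109
After step 13: ebx = 109.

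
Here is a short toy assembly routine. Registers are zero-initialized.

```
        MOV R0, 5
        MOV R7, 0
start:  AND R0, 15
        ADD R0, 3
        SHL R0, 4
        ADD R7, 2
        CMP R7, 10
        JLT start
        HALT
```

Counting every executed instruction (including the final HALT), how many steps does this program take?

R0=5
R7=0
R0=5&15=5
R0=5+3=8
R0=8<<4=128
R7=0+2=2
CMP R7, 10  (cmp 2,10)
JLT start: taken
R0=128&15=0
R0=0+3=3
R0=3<<4=48
R7=2+2=4
CMP R7, 10  (cmp 4,10)
JLT start: taken
R0=48&15=0
R0=0+3=3
R0=3<<4=48
R7=4+2=6
CMP R7, 10  (cmp 6,10)
JLT start: taken
R0=48&15=0
R0=0+3=3
R0=3<<4=48
R7=6+2=8
CMP R7, 10  (cmp 8,10)
JLT start: taken
R0=48&15=0
R0=0+3=3
R0=3<<4=48
R7=8+2=10
CMP R7, 10  (cmp 10,10)
JLT start: not taken
halt.
Total executed instructions: 33.

33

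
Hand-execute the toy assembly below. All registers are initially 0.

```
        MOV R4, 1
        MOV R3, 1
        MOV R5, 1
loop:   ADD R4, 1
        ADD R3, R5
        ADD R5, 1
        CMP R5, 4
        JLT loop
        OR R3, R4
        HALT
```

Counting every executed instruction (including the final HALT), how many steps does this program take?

after MOV R4, 1: R4=1
after MOV R3, 1: R3=1
after MOV R5, 1: R5=1
after ADD R4, 1: R4=1+1=2
after ADD R3, R5: R3=1+1=2
after ADD R5, 1: R5=1+1=2
CMP R5, 4  (cmp 2,4)
JLT loop: taken
after ADD R4, 1: R4=2+1=3
after ADD R3, R5: R3=2+2=4
after ADD R5, 1: R5=2+1=3
CMP R5, 4  (cmp 3,4)
JLT loop: taken
after ADD R4, 1: R4=3+1=4
after ADD R3, R5: R3=4+3=7
after ADD R5, 1: R5=3+1=4
CMP R5, 4  (cmp 4,4)
JLT loop: not taken
after OR R3, R4: R3=7|4=7
halt.
Total executed instructions: 20.

20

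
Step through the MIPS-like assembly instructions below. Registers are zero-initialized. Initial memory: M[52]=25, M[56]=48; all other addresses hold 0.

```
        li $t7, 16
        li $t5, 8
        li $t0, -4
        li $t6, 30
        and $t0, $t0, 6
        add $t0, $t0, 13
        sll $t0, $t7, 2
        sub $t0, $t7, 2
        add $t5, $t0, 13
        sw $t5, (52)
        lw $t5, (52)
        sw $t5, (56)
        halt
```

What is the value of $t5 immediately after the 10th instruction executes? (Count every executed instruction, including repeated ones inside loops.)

27

$t7=16
$t5=8
$t0=-4
$t6=30
$t0=(-4)&6=4
$t0=4+13=17
$t0=16<<2=64
$t0=16-2=14
$t5=14+13=27
sw $t5, (52) → M[52]=27
After step 10: $t5 = 27.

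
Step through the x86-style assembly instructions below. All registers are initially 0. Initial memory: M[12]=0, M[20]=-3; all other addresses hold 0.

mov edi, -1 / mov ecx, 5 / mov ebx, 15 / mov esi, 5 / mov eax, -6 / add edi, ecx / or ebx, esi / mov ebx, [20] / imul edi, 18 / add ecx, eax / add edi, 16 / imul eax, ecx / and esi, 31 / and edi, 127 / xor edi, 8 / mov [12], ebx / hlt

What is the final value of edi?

mov edi, -1 → edi=-1
mov ecx, 5 → ecx=5
mov ebx, 15 → ebx=15
mov esi, 5 → esi=5
mov eax, -6 → eax=-6
add edi, ecx → edi=(-1)+5=4
or ebx, esi → ebx=15|5=15
mov ebx, [20] → ebx=M[20]=-3
imul edi, 18 → edi=4*18=72
add ecx, eax → ecx=5+(-6)=-1
add edi, 16 → edi=72+16=88
imul eax, ecx → eax=(-6)*(-1)=6
and esi, 31 → esi=5&31=5
and edi, 127 → edi=88&127=88
xor edi, 8 → edi=88^8=80
mov [12], ebx → M[12]=-3
halt.

80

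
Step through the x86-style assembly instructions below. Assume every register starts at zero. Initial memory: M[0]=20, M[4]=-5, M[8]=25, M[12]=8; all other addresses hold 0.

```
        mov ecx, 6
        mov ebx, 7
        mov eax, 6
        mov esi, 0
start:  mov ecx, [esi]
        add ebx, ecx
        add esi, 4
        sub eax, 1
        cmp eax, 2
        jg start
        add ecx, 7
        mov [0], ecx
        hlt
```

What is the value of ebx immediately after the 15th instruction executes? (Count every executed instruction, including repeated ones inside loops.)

22

ecx=6
ebx=7
eax=6
esi=0
ecx=M[0]=20
ebx=7+20=27
esi=0+4=4
eax=6-1=5
cmp eax, 2  (cmp 5,2)
jg start: taken
ecx=M[4]=-5
ebx=27+(-5)=22
esi=4+4=8
eax=5-1=4
cmp eax, 2  (cmp 4,2)
After step 15: ebx = 22.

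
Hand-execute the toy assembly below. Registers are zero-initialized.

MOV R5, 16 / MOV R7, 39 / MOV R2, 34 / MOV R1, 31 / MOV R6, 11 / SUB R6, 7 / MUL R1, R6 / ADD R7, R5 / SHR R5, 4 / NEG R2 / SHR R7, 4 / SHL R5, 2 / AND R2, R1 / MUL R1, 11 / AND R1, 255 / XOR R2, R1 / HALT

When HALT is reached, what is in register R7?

3

R5=16
R7=39
R2=34
R1=31
R6=11
R6=11-7=4
R1=31*4=124
R7=39+16=55
R5=16>>4=1
R2=-(34)=-34
R7=55>>4=3
R5=1<<2=4
R2=(-34)&124=92
R1=124*11=1364
R1=1364&255=84
R2=92^84=8
halt.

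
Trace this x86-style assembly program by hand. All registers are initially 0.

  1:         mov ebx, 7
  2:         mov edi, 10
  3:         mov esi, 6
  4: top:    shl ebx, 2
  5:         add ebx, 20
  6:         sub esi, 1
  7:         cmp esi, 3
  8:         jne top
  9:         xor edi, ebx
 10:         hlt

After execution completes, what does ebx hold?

868

after mov ebx, 7: ebx=7
after mov edi, 10: edi=10
after mov esi, 6: esi=6
after shl ebx, 2: ebx=7<<2=28
after add ebx, 20: ebx=28+20=48
after sub esi, 1: esi=6-1=5
cmp esi, 3  (cmp 5,3)
jne top: taken
after shl ebx, 2: ebx=48<<2=192
after add ebx, 20: ebx=192+20=212
after sub esi, 1: esi=5-1=4
cmp esi, 3  (cmp 4,3)
jne top: taken
after shl ebx, 2: ebx=212<<2=848
after add ebx, 20: ebx=848+20=868
after sub esi, 1: esi=4-1=3
cmp esi, 3  (cmp 3,3)
jne top: not taken
after xor edi, ebx: edi=10^868=878
halt.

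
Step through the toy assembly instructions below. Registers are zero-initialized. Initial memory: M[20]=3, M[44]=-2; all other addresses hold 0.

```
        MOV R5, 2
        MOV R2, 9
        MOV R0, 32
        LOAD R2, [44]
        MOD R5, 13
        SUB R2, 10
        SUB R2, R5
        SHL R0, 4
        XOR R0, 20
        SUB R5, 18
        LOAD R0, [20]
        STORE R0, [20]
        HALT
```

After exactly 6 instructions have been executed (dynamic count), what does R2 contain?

after MOV R5, 2: R5=2
after MOV R2, 9: R2=9
after MOV R0, 32: R0=32
after LOAD R2, [44]: R2=M[44]=-2
after MOD R5, 13: R5=2%13=2
after SUB R2, 10: R2=(-2)-10=-12
After step 6: R2 = -12.

-12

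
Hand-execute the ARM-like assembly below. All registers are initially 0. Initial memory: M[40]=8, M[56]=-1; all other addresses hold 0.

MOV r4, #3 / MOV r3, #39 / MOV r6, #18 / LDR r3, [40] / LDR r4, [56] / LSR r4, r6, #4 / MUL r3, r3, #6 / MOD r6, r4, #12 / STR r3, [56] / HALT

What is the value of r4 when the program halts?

r4=3
r3=39
r6=18
r3=M[40]=8
r4=M[56]=-1
r4=18>>4=1
r3=8*6=48
r6=1%12=1
STR r3, [56] → M[56]=48
halt.

1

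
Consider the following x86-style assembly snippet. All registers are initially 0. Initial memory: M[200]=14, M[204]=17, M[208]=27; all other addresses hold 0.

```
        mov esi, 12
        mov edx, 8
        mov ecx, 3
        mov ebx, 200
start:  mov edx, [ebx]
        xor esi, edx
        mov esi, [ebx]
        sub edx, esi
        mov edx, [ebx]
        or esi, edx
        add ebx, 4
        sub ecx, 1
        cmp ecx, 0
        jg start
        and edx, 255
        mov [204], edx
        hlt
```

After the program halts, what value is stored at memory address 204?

after mov esi, 12: esi=12
after mov edx, 8: edx=8
after mov ecx, 3: ecx=3
after mov ebx, 200: ebx=200
after mov edx, [ebx]: edx=M[200]=14
after xor esi, edx: esi=12^14=2
after mov esi, [ebx]: esi=M[200]=14
after sub edx, esi: edx=14-14=0
after mov edx, [ebx]: edx=M[200]=14
after or esi, edx: esi=14|14=14
after add ebx, 4: ebx=200+4=204
after sub ecx, 1: ecx=3-1=2
cmp ecx, 0  (cmp 2,0)
jg start: taken
after mov edx, [ebx]: edx=M[204]=17
after xor esi, edx: esi=14^17=31
after mov esi, [ebx]: esi=M[204]=17
after sub edx, esi: edx=17-17=0
after mov edx, [ebx]: edx=M[204]=17
after or esi, edx: esi=17|17=17
after add ebx, 4: ebx=204+4=208
after sub ecx, 1: ecx=2-1=1
cmp ecx, 0  (cmp 1,0)
jg start: taken
after mov edx, [ebx]: edx=M[208]=27
after xor esi, edx: esi=17^27=10
after mov esi, [ebx]: esi=M[208]=27
after sub edx, esi: edx=27-27=0
after mov edx, [ebx]: edx=M[208]=27
after or esi, edx: esi=27|27=27
after add ebx, 4: ebx=208+4=212
after sub ecx, 1: ecx=1-1=0
cmp ecx, 0  (cmp 0,0)
jg start: not taken
after and edx, 255: edx=27&255=27
mov [204], edx → M[204]=27
halt.

27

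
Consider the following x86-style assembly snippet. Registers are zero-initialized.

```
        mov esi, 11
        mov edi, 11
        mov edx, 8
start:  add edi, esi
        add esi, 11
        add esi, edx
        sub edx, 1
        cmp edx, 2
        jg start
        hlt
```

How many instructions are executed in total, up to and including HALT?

40

esi=11
edi=11
edx=8
edi=11+11=22
esi=11+11=22
esi=22+8=30
edx=8-1=7
cmp edx, 2  (cmp 7,2)
jg start: taken
edi=22+30=52
esi=30+11=41
esi=41+7=48
edx=7-1=6
cmp edx, 2  (cmp 6,2)
jg start: taken
edi=52+48=100
esi=48+11=59
esi=59+6=65
edx=6-1=5
cmp edx, 2  (cmp 5,2)
jg start: taken
edi=100+65=165
esi=65+11=76
esi=76+5=81
edx=5-1=4
cmp edx, 2  (cmp 4,2)
jg start: taken
edi=165+81=246
esi=81+11=92
esi=92+4=96
edx=4-1=3
cmp edx, 2  (cmp 3,2)
jg start: taken
edi=246+96=342
esi=96+11=107
esi=107+3=110
edx=3-1=2
cmp edx, 2  (cmp 2,2)
jg start: not taken
halt.
Total executed instructions: 40.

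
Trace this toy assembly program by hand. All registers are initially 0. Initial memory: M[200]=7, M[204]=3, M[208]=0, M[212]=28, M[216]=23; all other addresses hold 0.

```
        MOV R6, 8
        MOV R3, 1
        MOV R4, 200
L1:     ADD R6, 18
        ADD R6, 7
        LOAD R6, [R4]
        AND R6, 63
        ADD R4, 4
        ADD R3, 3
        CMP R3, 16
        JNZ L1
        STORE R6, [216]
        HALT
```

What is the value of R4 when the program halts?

220

MOV R6, 8 → R6=8
MOV R3, 1 → R3=1
MOV R4, 200 → R4=200
ADD R6, 18 → R6=8+18=26
ADD R6, 7 → R6=26+7=33
LOAD R6, [R4] → R6=M[200]=7
AND R6, 63 → R6=7&63=7
ADD R4, 4 → R4=200+4=204
ADD R3, 3 → R3=1+3=4
CMP R3, 16  (cmp 4,16)
JNZ L1: taken
ADD R6, 18 → R6=7+18=25
ADD R6, 7 → R6=25+7=32
LOAD R6, [R4] → R6=M[204]=3
AND R6, 63 → R6=3&63=3
ADD R4, 4 → R4=204+4=208
ADD R3, 3 → R3=4+3=7
CMP R3, 16  (cmp 7,16)
JNZ L1: taken
ADD R6, 18 → R6=3+18=21
ADD R6, 7 → R6=21+7=28
LOAD R6, [R4] → R6=M[208]=0
AND R6, 63 → R6=0&63=0
ADD R4, 4 → R4=208+4=212
ADD R3, 3 → R3=7+3=10
CMP R3, 16  (cmp 10,16)
JNZ L1: taken
ADD R6, 18 → R6=0+18=18
ADD R6, 7 → R6=18+7=25
LOAD R6, [R4] → R6=M[212]=28
AND R6, 63 → R6=28&63=28
ADD R4, 4 → R4=212+4=216
ADD R3, 3 → R3=10+3=13
CMP R3, 16  (cmp 13,16)
JNZ L1: taken
ADD R6, 18 → R6=28+18=46
ADD R6, 7 → R6=46+7=53
LOAD R6, [R4] → R6=M[216]=23
AND R6, 63 → R6=23&63=23
ADD R4, 4 → R4=216+4=220
ADD R3, 3 → R3=13+3=16
CMP R3, 16  (cmp 16,16)
JNZ L1: not taken
STORE R6, [216] → M[216]=23
halt.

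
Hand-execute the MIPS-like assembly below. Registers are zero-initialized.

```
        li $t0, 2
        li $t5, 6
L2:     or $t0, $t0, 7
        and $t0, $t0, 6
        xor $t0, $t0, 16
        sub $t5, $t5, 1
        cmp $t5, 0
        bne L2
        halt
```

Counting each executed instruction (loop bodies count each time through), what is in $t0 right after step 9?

23

after li $t0, 2: $t0=2
after li $t5, 6: $t5=6
after or $t0, $t0, 7: $t0=2|7=7
after and $t0, $t0, 6: $t0=7&6=6
after xor $t0, $t0, 16: $t0=6^16=22
after sub $t5, $t5, 1: $t5=6-1=5
cmp $t5, 0  (cmp 5,0)
bne L2: taken
after or $t0, $t0, 7: $t0=22|7=23
After step 9: $t0 = 23.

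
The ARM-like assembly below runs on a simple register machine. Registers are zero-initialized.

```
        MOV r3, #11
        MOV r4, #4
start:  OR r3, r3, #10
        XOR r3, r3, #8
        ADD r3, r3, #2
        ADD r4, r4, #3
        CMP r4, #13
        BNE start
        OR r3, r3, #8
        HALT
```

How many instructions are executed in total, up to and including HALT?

22

r3=11
r4=4
r3=11|10=11
r3=11^8=3
r3=3+2=5
r4=4+3=7
CMP r4, #13  (cmp 7,13)
BNE start: taken
r3=5|10=15
r3=15^8=7
r3=7+2=9
r4=7+3=10
CMP r4, #13  (cmp 10,13)
BNE start: taken
r3=9|10=11
r3=11^8=3
r3=3+2=5
r4=10+3=13
CMP r4, #13  (cmp 13,13)
BNE start: not taken
r3=5|8=13
halt.
Total executed instructions: 22.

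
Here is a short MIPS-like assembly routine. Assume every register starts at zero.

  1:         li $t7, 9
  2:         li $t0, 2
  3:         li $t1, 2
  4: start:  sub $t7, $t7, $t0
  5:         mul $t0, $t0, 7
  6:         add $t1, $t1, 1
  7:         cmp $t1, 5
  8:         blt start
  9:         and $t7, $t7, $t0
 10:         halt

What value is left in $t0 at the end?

686

li $t7, 9 → $t7=9
li $t0, 2 → $t0=2
li $t1, 2 → $t1=2
sub $t7, $t7, $t0 → $t7=9-2=7
mul $t0, $t0, 7 → $t0=2*7=14
add $t1, $t1, 1 → $t1=2+1=3
cmp $t1, 5  (cmp 3,5)
blt start: taken
sub $t7, $t7, $t0 → $t7=7-14=-7
mul $t0, $t0, 7 → $t0=14*7=98
add $t1, $t1, 1 → $t1=3+1=4
cmp $t1, 5  (cmp 4,5)
blt start: taken
sub $t7, $t7, $t0 → $t7=(-7)-98=-105
mul $t0, $t0, 7 → $t0=98*7=686
add $t1, $t1, 1 → $t1=4+1=5
cmp $t1, 5  (cmp 5,5)
blt start: not taken
and $t7, $t7, $t0 → $t7=(-105)&686=646
halt.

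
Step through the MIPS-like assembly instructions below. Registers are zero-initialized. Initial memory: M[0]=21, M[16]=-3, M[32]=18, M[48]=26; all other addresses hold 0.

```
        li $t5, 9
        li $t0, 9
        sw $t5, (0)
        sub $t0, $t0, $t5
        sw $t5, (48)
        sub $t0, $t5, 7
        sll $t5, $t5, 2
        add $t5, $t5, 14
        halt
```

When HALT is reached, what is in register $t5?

50

$t5=9
$t0=9
sw $t5, (0) → M[0]=9
$t0=9-9=0
sw $t5, (48) → M[48]=9
$t0=9-7=2
$t5=9<<2=36
$t5=36+14=50
halt.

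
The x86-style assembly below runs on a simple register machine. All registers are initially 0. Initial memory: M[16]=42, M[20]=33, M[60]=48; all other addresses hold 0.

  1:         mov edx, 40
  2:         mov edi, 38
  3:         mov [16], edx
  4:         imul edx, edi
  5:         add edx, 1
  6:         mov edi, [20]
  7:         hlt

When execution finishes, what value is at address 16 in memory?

40

mov edx, 40 → edx=40
mov edi, 38 → edi=38
mov [16], edx → M[16]=40
imul edx, edi → edx=40*38=1520
add edx, 1 → edx=1520+1=1521
mov edi, [20] → edi=M[20]=33
halt.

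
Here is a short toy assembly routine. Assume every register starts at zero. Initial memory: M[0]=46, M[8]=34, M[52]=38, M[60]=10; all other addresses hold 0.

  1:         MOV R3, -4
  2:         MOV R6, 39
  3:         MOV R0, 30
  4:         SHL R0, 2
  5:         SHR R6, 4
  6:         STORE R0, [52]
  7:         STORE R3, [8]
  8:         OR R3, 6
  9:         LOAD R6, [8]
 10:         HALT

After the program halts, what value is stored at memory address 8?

-4

MOV R3, -4 → R3=-4
MOV R6, 39 → R6=39
MOV R0, 30 → R0=30
SHL R0, 2 → R0=30<<2=120
SHR R6, 4 → R6=39>>4=2
STORE R0, [52] → M[52]=120
STORE R3, [8] → M[8]=-4
OR R3, 6 → R3=(-4)|6=-2
LOAD R6, [8] → R6=M[8]=-4
halt.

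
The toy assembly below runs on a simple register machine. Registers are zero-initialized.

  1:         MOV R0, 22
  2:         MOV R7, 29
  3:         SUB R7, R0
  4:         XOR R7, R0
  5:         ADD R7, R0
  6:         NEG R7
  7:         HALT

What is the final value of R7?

after MOV R0, 22: R0=22
after MOV R7, 29: R7=29
after SUB R7, R0: R7=29-22=7
after XOR R7, R0: R7=7^22=17
after ADD R7, R0: R7=17+22=39
after NEG R7: R7=-(39)=-39
halt.

-39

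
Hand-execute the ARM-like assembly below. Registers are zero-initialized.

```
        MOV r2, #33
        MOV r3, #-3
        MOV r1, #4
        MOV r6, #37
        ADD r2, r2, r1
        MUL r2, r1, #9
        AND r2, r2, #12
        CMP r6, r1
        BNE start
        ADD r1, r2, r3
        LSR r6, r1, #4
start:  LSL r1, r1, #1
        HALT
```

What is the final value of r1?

8

after MOV r2, #33: r2=33
after MOV r3, #-3: r3=-3
after MOV r1, #4: r1=4
after MOV r6, #37: r6=37
after ADD r2, r2, r1: r2=33+4=37
after MUL r2, r1, #9: r2=4*9=36
after AND r2, r2, #12: r2=36&12=4
CMP r6, r1  (cmp 37,4)
BNE start: taken
after LSL r1, r1, #1: r1=4<<1=8
halt.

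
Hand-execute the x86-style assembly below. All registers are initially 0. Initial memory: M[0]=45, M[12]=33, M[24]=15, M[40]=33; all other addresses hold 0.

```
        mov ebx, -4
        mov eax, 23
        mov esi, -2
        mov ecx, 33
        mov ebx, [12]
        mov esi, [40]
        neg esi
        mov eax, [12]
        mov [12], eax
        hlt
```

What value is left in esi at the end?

ebx=-4
eax=23
esi=-2
ecx=33
ebx=M[12]=33
esi=M[40]=33
esi=-(33)=-33
eax=M[12]=33
mov [12], eax → M[12]=33
halt.

-33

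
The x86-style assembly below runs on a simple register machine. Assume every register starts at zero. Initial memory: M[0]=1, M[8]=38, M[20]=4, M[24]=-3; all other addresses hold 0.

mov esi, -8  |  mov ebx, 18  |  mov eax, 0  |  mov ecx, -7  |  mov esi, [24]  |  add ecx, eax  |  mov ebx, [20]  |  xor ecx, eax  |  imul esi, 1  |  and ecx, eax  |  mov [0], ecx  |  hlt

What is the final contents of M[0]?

0

after mov esi, -8: esi=-8
after mov ebx, 18: ebx=18
after mov eax, 0: eax=0
after mov ecx, -7: ecx=-7
after mov esi, [24]: esi=M[24]=-3
after add ecx, eax: ecx=(-7)+0=-7
after mov ebx, [20]: ebx=M[20]=4
after xor ecx, eax: ecx=(-7)^0=-7
after imul esi, 1: esi=(-3)*1=-3
after and ecx, eax: ecx=(-7)&0=0
mov [0], ecx → M[0]=0
halt.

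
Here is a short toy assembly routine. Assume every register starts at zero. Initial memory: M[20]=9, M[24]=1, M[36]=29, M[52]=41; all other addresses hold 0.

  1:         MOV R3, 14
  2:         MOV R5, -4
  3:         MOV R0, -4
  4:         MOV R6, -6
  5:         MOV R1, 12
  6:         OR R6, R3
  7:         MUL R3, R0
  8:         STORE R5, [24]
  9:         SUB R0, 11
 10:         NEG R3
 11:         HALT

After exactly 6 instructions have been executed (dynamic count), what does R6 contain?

-2

MOV R3, 14 → R3=14
MOV R5, -4 → R5=-4
MOV R0, -4 → R0=-4
MOV R6, -6 → R6=-6
MOV R1, 12 → R1=12
OR R6, R3 → R6=(-6)|14=-2
After step 6: R6 = -2.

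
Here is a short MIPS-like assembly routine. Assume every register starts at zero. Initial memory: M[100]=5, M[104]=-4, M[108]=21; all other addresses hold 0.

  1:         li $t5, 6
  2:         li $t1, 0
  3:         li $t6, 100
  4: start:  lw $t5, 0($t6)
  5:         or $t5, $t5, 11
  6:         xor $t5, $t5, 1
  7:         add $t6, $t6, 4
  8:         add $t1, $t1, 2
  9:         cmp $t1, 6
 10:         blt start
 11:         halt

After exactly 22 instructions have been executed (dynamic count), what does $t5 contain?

30

after li $t5, 6: $t5=6
after li $t1, 0: $t1=0
after li $t6, 100: $t6=100
after lw $t5, 0($t6): $t5=M[100]=5
after or $t5, $t5, 11: $t5=5|11=15
after xor $t5, $t5, 1: $t5=15^1=14
after add $t6, $t6, 4: $t6=100+4=104
after add $t1, $t1, 2: $t1=0+2=2
cmp $t1, 6  (cmp 2,6)
blt start: taken
after lw $t5, 0($t6): $t5=M[104]=-4
after or $t5, $t5, 11: $t5=(-4)|11=-1
after xor $t5, $t5, 1: $t5=(-1)^1=-2
after add $t6, $t6, 4: $t6=104+4=108
after add $t1, $t1, 2: $t1=2+2=4
cmp $t1, 6  (cmp 4,6)
blt start: taken
after lw $t5, 0($t6): $t5=M[108]=21
after or $t5, $t5, 11: $t5=21|11=31
after xor $t5, $t5, 1: $t5=31^1=30
after add $t6, $t6, 4: $t6=108+4=112
after add $t1, $t1, 2: $t1=4+2=6
After step 22: $t5 = 30.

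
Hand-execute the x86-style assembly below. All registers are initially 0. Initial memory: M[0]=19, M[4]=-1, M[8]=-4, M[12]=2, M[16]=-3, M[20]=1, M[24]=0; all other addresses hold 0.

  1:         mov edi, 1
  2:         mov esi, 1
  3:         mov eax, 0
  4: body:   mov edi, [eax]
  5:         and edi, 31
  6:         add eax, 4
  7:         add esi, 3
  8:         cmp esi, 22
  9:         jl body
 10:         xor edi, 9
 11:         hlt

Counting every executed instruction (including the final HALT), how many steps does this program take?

47

mov edi, 1 → edi=1
mov esi, 1 → esi=1
mov eax, 0 → eax=0
mov edi, [eax] → edi=M[0]=19
and edi, 31 → edi=19&31=19
add eax, 4 → eax=0+4=4
add esi, 3 → esi=1+3=4
cmp esi, 22  (cmp 4,22)
jl body: taken
mov edi, [eax] → edi=M[4]=-1
and edi, 31 → edi=(-1)&31=31
add eax, 4 → eax=4+4=8
add esi, 3 → esi=4+3=7
cmp esi, 22  (cmp 7,22)
jl body: taken
mov edi, [eax] → edi=M[8]=-4
and edi, 31 → edi=(-4)&31=28
add eax, 4 → eax=8+4=12
add esi, 3 → esi=7+3=10
cmp esi, 22  (cmp 10,22)
jl body: taken
mov edi, [eax] → edi=M[12]=2
and edi, 31 → edi=2&31=2
add eax, 4 → eax=12+4=16
add esi, 3 → esi=10+3=13
cmp esi, 22  (cmp 13,22)
jl body: taken
mov edi, [eax] → edi=M[16]=-3
and edi, 31 → edi=(-3)&31=29
add eax, 4 → eax=16+4=20
add esi, 3 → esi=13+3=16
cmp esi, 22  (cmp 16,22)
jl body: taken
mov edi, [eax] → edi=M[20]=1
and edi, 31 → edi=1&31=1
add eax, 4 → eax=20+4=24
add esi, 3 → esi=16+3=19
cmp esi, 22  (cmp 19,22)
jl body: taken
mov edi, [eax] → edi=M[24]=0
and edi, 31 → edi=0&31=0
add eax, 4 → eax=24+4=28
add esi, 3 → esi=19+3=22
cmp esi, 22  (cmp 22,22)
jl body: not taken
xor edi, 9 → edi=0^9=9
halt.
Total executed instructions: 47.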